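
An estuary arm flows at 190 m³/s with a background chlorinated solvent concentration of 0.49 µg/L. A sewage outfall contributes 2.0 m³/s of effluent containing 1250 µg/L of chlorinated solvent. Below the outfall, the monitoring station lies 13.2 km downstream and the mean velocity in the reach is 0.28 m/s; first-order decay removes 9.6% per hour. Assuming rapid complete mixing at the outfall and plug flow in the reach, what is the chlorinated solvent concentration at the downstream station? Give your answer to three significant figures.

Mass balance: C = (190.0·0.4900 + 2.000·1250) / 192.0 = 2593/192.0 = 13.51 µg/L.
Travel time t = 13.2·1000 / 0.28 = 47140 s = 13.10 h.
9.6%/h lost → k = −ln(1 − 0.096) = 0.1009 h⁻¹.
After decay, C = 13.51 × e^(−kt) = 13.51 × 0.2667 = 3.602 µg/L.

3.60 µg/L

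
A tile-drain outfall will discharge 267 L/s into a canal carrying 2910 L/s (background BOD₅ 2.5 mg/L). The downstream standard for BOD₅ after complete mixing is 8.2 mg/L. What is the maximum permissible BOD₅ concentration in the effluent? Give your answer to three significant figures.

70.3 mg/L

At the limit, (Qr·Cr + Qe·Cₑ)/(Qr + Qe) = 8.2:
Cₑ = (3177·8.2 − 2910·2.500) / 267.0 = 70.32 mg/L.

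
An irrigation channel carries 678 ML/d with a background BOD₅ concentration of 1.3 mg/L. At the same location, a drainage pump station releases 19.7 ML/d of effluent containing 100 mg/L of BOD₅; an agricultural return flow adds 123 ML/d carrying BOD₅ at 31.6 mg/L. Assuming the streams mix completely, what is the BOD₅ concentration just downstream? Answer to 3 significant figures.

8.21 mg/L

Conservation of mass: C = (678.0·1.300 + 19.70·100.0 + 123.0·31.60) / 820.7 = 6738/820.7 = 8.210 mg/L.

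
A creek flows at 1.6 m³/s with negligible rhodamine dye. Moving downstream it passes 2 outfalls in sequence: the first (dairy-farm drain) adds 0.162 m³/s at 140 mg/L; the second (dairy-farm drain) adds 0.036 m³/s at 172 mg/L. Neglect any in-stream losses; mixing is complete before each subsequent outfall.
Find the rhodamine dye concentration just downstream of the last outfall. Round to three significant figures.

16.1 mg/L

After outfall 1: Q = 1.600 + 0.1620 = 1.762 m³/s; C = (1.600·0 + 0.1620·140.0)/1.762 = 12.87 mg/L.
After outfall 2: Q = 1.762 + 0.03600 = 1.798 m³/s; C = (1.762·12.87 + 0.03600·172.0)/1.798 = 16.06 mg/L.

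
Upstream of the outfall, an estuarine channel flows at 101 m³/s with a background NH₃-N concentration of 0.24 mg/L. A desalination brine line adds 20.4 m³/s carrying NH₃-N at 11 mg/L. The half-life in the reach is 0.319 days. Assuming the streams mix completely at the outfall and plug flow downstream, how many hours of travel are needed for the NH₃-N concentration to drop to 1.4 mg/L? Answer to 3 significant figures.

After mixing, C = (101.0·0.2400 + 20.40·11.00) / 121.4 = 248.6/121.4 = 2.048 mg/L.
Half-life 0.319 d → k = ln 2 / 0.319 = 2.173 d⁻¹.
2.048·exp(−k·t) = 1.4 → t = ln(2.048/1.4)/k = 15130 s = 4.202 h.

4.20 h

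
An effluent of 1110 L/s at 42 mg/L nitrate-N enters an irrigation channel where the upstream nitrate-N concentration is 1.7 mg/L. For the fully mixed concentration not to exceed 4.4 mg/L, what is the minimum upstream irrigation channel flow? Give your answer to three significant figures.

15500 L/s

Set C_mix = 4.4: (Q·1.700 + 1110·42.00) / (Q + 1110) = 4.4
→ Q = 1110·(42.00 − 4.4)/(4.4 − 1.700) = 15460 L/s.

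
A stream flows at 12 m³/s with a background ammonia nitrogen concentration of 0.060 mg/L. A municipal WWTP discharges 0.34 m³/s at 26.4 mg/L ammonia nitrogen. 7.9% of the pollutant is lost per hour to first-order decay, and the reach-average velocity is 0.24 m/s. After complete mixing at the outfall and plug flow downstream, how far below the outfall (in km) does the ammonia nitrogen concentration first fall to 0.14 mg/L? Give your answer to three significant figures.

Mass balance: C = (12.00·0.06000 + 0.3400·26.40) / 12.34 = 9.696/12.34 = 0.7857 mg/L.
7.9%/h lost → k = −ln(1 − 0.079) = 0.08230 h⁻¹.
Set 0.7857·exp(−k·t) = 0.14 → t = ln(0.7857/0.14)/k = 75460 s = 20.96 h.
Distance = v·t = 0.24·75460 = 18110 m = 18.11 km.

18.1 km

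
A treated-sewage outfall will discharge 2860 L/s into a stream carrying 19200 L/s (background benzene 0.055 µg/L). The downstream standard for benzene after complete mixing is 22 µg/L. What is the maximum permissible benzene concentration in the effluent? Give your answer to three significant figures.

169 µg/L

At the limit, (Qr·Cr + Qe·Cₑ)/(Qr + Qe) = 22:
Cₑ = (22060·22 − 19200·0.05500) / 2860 = 169.3 µg/L.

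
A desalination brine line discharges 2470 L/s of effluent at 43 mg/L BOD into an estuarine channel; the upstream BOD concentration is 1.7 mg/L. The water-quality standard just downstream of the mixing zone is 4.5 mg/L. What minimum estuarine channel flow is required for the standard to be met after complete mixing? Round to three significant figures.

Set C_mix = 4.5: (Q·1.700 + 2470·43.00) / (Q + 2470) = 4.5
→ Q = 2470·(43.00 − 4.5)/(4.5 − 1.700) = 33960 L/s.

34000 L/s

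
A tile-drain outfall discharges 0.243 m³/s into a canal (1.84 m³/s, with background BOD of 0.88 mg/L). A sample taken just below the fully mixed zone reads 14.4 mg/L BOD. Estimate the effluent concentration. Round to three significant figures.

117 mg/L

Mass balance: 1.840·0.8800 + 0.2430·Cₑ = 2.083·14.40
→ Cₑ = (2.083·14.40 − 1.840·0.8800) / 0.2430 = 116.8 mg/L.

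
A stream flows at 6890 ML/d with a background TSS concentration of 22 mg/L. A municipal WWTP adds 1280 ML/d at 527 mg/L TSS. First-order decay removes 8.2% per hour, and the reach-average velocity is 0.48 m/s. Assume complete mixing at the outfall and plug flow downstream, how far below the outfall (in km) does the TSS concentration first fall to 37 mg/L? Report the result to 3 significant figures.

20.3 km

After mixing, C = (6890·22.00 + 1280·527.0) / 8170 = 826100/8170 = 101.1 mg/L.
8.2%/h lost → k = −ln(1 − 0.082) = 0.08556 h⁻¹.
Set 101.1·exp(−k·t) = 37 → t = ln(101.1/37)/k = 42300 s = 11.75 h.
Distance = v·t = 0.48·42300 = 20310 m = 20.31 km.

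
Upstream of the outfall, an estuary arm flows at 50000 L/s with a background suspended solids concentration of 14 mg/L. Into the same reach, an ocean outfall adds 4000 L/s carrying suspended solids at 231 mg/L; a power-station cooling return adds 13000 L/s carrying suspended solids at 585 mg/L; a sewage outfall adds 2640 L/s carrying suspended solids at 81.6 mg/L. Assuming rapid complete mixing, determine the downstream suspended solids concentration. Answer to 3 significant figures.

Flow-weighted average: C = (50000·14.00 + 4000·231.0 + 13000·585.0 + 2640·81.60) / 69640 = 9444000/69640 = 135.6 mg/L.

136 mg/L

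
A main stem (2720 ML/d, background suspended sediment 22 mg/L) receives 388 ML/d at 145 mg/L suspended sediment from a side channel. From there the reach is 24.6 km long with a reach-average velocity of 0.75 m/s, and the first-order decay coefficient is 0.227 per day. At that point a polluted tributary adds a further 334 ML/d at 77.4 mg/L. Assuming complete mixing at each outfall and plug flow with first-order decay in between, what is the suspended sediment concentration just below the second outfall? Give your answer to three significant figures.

Mass balance: C = (2720·22.00 + 388.0·145.0) / 3108 = 116100/3108 = 37.36 mg/L; combined flow 3108 ML/d.
Travel time t = 24.6·1000 / 0.75 = 32800 s = 9.111 h.
After decay, C = 37.36 × e^(−kt) = 37.36 × 0.9174 = 34.27 mg/L.
At the second outfall, C = (3108·34.27 + 334.0·77.40) / (3108 + 334.0) = 38.46 mg/L.

38.5 mg/L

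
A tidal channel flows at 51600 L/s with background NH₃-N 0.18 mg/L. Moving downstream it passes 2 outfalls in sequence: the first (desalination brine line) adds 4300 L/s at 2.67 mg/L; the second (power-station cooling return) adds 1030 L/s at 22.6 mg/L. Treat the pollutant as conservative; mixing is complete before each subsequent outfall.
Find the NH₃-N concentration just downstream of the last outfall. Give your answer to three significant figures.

Below outfall 1: Q → 55900 L/s, C = (51600·0.1800 + 4300·2.670)/55900 = 0.3715 mg/L.
Below outfall 2: Q → 56930 L/s, C = (55900·0.3715 + 1030·22.60)/56930 = 0.7737 mg/L.

0.774 mg/L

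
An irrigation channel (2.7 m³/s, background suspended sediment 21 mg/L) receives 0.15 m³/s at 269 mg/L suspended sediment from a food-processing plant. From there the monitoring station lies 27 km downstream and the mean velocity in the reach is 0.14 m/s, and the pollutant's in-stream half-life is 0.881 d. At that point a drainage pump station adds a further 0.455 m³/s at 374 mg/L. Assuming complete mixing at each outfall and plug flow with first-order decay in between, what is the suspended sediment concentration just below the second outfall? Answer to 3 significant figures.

56.6 mg/L

Conservation of mass: C = (2.700·21.00 + 0.1500·269.0) / 2.850 = 97.05/2.850 = 34.05 mg/L; combined flow 2.850 m³/s.
Travel time t = 27·1000 / 0.14 = 192900 s = 53.57 h.
Half-life 0.881 d → k = ln 2 / 0.881 = 0.7868 d⁻¹.
After decay, C = 34.05 × e^(−kt) = 34.05 × 0.1727 = 5.881 mg/L.
Second outfall: C = (2.850·5.881 + 0.4550·374.0)/3.305 = 56.56 mg/L.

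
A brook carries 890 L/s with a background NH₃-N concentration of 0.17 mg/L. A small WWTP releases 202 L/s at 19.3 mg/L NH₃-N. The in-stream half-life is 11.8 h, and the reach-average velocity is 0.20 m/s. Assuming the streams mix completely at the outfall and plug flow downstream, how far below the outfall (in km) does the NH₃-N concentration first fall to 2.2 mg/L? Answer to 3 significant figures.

6.40 km

Mixed concentration C = ΣQC/ΣQ = (890.0·0.1700 + 202.0·19.30) / 1092 = 4050/1092 = 3.709 mg/L.
Half-life 11.8 h → k = ln 2 / 11.8 = 0.05874 h⁻¹ = 1.410 d⁻¹.
Set 3.709·exp(−k·t) = 2.2 → t = ln(3.709/2.2)/k = 32000 s = 8.890 h.
Distance = v·t = 0.20·32000 = 6401 m = 6.401 km.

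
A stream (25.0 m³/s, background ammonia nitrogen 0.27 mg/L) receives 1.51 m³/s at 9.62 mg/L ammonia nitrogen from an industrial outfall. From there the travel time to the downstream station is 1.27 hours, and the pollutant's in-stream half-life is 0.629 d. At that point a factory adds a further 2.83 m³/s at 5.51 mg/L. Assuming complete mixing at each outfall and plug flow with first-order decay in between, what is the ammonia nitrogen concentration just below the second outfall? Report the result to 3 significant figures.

1.22 mg/L

After mixing, C = (25.00·0.2700 + 1.510·9.620) / 26.51 = 21.28/26.51 = 0.8026 mg/L; combined flow 26.51 m³/s.
Half-life 0.629 d → k = ln 2 / 0.629 = 1.102 d⁻¹.
First-order decay: C = 0.8026·exp(−k·t) = 0.8026·0.9434 = 0.7571 mg/L.
Second outfall: C = (26.51·0.7571 + 2.830·5.510)/29.34 = 1.216 mg/L.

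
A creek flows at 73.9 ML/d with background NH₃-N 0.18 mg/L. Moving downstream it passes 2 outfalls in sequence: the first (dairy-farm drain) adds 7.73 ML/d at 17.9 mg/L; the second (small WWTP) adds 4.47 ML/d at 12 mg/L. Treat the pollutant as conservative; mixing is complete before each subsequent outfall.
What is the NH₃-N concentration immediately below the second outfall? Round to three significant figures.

Outfall 1: combined Q = 81.63 ML/d; C = (73.90·0.1800 + 7.730·17.90)/81.63 = 1.858 mg/L.
Outfall 2: combined Q = 86.10 ML/d; C = (81.63·1.858 + 4.470·12.00)/86.10 = 2.385 mg/L.

2.38 mg/L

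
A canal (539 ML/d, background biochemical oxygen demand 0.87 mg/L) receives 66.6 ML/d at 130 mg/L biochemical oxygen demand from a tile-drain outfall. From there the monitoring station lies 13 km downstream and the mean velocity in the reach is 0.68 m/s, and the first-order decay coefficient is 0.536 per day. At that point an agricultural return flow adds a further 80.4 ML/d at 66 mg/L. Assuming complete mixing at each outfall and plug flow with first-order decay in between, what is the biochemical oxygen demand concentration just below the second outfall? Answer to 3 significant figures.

Flow-weighted average: C = (539.0·0.8700 + 66.60·130.0) / 605.6 = 9127/605.6 = 15.07 mg/L; combined flow 605.6 ML/d.
Travel time t = 13·1000 / 0.68 = 19120 s = 5.310 h.
After decay, C = 15.07 × e^(−kt) = 15.07 × 0.8882 = 13.39 mg/L.
Second outfall: C = (605.6·13.39 + 80.40·66.00)/686.0 = 19.55 mg/L.

19.6 mg/L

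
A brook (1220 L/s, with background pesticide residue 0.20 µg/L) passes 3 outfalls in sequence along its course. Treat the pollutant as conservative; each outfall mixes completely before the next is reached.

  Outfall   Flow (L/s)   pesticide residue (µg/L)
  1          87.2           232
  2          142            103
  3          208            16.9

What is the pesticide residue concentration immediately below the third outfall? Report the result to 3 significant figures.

23.3 µg/L

Below outfall 1: Q → 1307 L/s, C = (1220·0.2000 + 87.20·232.0)/1307 = 15.66 µg/L.
Below outfall 2: Q → 1449 L/s, C = (1307·15.66 + 142.0·103.0)/1449 = 24.22 µg/L.
Below outfall 3: Q → 1657 L/s, C = (1449·24.22 + 208.0·16.90)/1657 = 23.30 µg/L.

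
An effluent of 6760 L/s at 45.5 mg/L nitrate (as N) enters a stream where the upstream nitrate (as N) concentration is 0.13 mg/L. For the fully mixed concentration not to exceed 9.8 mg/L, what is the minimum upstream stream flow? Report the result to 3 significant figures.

Set C_mix = 9.8: (Q·0.1300 + 6760·45.50) / (Q + 6760) = 9.8
→ Q = 6760·(45.50 − 9.8)/(9.8 − 0.1300) = 24960 L/s.

25000 L/s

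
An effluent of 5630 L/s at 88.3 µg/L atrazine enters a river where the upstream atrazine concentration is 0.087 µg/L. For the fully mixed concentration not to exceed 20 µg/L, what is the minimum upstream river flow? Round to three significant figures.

19300 L/s

Set C_mix = 20: (Q·0.08700 + 5630·88.30) / (Q + 5630) = 20
→ Q = 5630·(88.30 − 20)/(20 − 0.08700) = 19310 L/s.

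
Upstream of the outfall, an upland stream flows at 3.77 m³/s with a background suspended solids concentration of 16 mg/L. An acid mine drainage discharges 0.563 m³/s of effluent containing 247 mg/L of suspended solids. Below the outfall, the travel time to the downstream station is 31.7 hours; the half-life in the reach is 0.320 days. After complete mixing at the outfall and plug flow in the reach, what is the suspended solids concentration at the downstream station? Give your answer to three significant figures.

2.63 mg/L

Flow-weighted average: C = (3.770·16.00 + 0.5630·247.0) / 4.333 = 199.4/4.333 = 46.01 mg/L.
Half-life 0.320 d → k = ln 2 / 0.320 = 2.166 d⁻¹.
After decay, C = 46.01 × e^(−kt) = 46.01 × 0.05721 = 2.632 mg/L.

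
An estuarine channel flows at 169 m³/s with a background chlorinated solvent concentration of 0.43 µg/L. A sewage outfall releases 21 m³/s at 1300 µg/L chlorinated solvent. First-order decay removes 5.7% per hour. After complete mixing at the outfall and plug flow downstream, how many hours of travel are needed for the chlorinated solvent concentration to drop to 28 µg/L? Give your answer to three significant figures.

Mixed concentration C = ΣQC/ΣQ = (169.0·0.4300 + 21.00·1300) / 190.0 = 27370/190.0 = 144.1 µg/L.
5.7%/h lost → k = −ln(1 − 0.057) = 0.05869 h⁻¹.
144.1·exp(−k·t) = 28 → t = ln(144.1/28)/k = 100500 s = 27.91 h.

27.9 h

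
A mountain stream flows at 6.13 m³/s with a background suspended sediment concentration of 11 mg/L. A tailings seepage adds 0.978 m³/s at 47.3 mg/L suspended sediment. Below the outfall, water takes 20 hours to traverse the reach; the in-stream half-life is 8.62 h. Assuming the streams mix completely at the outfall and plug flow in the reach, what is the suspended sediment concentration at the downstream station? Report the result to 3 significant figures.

3.20 mg/L

Flow-weighted average: C = (6.130·11.00 + 0.9780·47.30) / 7.108 = 113.7/7.108 = 15.99 mg/L.
Half-life 8.62 h → k = ln 2 / 8.62 = 0.08041 h⁻¹ = 1.930 d⁻¹.
Decay over the reach: 15.99·exp(−kt) = 15.99·0.2002 = 3.203 mg/L.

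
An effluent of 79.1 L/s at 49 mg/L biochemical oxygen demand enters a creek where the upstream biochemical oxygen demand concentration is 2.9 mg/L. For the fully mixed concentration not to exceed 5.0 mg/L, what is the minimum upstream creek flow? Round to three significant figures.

Set C_mix = 5.0: (Q·2.900 + 79.10·49.00) / (Q + 79.10) = 5.0
→ Q = 79.10·(49.00 − 5.0)/(5.0 − 2.900) = 1657 L/s.

1660 L/s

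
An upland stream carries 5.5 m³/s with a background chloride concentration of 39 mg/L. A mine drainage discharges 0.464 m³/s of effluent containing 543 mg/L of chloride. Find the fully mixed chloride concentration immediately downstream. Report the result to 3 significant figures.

Flow-weighted average: C = (5.500·39.00 + 0.4640·543.0) / 5.964 = 466.5/5.964 = 78.21 mg/L.

78.2 mg/L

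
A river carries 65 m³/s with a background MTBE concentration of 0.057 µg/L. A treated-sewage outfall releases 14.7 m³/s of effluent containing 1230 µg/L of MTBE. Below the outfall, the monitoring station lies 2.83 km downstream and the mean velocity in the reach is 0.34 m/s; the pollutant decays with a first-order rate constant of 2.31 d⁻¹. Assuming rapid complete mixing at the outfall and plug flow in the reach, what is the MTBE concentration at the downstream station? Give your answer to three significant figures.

182 µg/L

Flow-weighted average: C = (65.00·0.05700 + 14.70·1230) / 79.70 = 18080/79.70 = 226.9 µg/L.
Travel time t = 2.83·1000 / 0.34 = 8324 s = 2.312 h.
Decay over the reach: 226.9·exp(−kt) = 226.9·0.8005 = 181.6 µg/L.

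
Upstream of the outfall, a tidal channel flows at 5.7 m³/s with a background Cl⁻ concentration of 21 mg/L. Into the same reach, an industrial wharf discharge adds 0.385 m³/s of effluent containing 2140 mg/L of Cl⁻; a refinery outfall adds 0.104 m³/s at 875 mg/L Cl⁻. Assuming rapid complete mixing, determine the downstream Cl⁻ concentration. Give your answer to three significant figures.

Mass balance: C = (5.700·21.00 + 0.3850·2140 + 0.1040·875.0) / 6.189 = 1035/6.189 = 167.2 mg/L.

167 mg/L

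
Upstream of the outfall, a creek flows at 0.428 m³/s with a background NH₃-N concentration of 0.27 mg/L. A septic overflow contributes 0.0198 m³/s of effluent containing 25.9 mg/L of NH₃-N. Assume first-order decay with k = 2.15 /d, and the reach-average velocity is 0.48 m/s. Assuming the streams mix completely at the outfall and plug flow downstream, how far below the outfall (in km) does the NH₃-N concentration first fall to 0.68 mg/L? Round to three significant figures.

Conservation of mass: C = (0.4280·0.2700 + 0.01980·25.90) / 0.4478 = 0.6284/0.4478 = 1.403 mg/L.
Set 1.403·exp(−k·t) = 0.68 → t = ln(1.403/0.68)/k = 29110 s = 8.087 h.
Distance = v·t = 0.48·29110 = 13970 m = 13.97 km.

14.0 km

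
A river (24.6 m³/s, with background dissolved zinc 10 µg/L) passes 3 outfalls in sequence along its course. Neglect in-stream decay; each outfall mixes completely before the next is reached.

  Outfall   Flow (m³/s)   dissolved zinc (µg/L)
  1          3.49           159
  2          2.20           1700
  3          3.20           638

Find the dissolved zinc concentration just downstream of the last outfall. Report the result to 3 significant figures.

197 µg/L

Below outfall 1: Q → 28.09 m³/s, C = (24.60·10.00 + 3.490·159.0)/28.09 = 28.51 µg/L.
Below outfall 2: Q → 30.29 m³/s, C = (28.09·28.51 + 2.200·1700)/30.29 = 149.9 µg/L.
Below outfall 3: Q → 33.49 m³/s, C = (30.29·149.9 + 3.200·638.0)/33.49 = 196.6 µg/L.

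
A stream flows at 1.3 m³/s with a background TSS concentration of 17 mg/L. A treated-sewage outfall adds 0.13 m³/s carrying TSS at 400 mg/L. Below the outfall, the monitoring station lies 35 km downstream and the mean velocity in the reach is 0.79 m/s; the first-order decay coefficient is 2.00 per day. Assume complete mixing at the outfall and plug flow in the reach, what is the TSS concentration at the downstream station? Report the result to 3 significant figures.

Mixed concentration C = ΣQC/ΣQ = (1.300·17.00 + 0.1300·400.0) / 1.430 = 74.10/1.430 = 51.82 mg/L.
Travel time t = 35·1000 / 0.79 = 44300 s = 12.31 h.
Decay over the reach: 51.82·exp(−kt) = 51.82·0.3586 = 18.58 mg/L.

18.6 mg/L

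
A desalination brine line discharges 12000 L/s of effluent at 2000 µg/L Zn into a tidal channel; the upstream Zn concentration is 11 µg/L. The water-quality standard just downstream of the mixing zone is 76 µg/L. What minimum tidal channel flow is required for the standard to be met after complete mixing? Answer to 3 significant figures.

355000 L/s

Set C_mix = 76: (Q·11.00 + 12000·2000) / (Q + 12000) = 76
→ Q = 12000·(2000 − 76)/(76 − 11.00) = 355200 L/s.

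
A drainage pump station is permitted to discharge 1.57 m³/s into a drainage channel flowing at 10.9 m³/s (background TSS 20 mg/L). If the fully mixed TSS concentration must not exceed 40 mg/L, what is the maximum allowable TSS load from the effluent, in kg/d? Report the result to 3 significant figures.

Mass balance at the limit: 10.90·20.00 + 1.570·Cₑ = 12.47·40 → Cₑ = 178.9 mg/L.
Load = 1.570 m³/s × 178.9 g/m³ × 86 400 s/d = 24260 kg/d.

24300 kg/d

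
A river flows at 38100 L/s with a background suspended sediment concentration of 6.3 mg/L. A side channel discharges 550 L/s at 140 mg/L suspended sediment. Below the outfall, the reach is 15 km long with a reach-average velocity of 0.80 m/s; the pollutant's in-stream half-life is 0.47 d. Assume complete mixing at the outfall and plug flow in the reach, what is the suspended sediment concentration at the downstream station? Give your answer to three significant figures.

Mass balance: C = (38100·6.300 + 550.0·140.0) / 38650 = 317000/38650 = 8.203 mg/L.
Travel time t = 15·1000 / 0.80 = 18750 s = 5.208 h.
Half-life 0.47 d → k = ln 2 / 0.47 = 1.475 d⁻¹.
First-order decay: C = 8.203·exp(−k·t) = 8.203·0.7261 = 5.956 mg/L.

5.96 mg/L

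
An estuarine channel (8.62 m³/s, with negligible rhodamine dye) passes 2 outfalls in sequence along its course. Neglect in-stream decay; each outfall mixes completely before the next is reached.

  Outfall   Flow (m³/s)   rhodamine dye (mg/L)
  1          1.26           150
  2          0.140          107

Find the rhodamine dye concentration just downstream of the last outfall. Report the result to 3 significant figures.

20.4 mg/L

Outfall 1: combined Q = 9.880 m³/s; C = (8.620·0 + 1.260·150.0)/9.880 = 19.13 mg/L.
Outfall 2: combined Q = 10.02 m³/s; C = (9.880·19.13 + 0.1400·107.0)/10.02 = 20.36 mg/L.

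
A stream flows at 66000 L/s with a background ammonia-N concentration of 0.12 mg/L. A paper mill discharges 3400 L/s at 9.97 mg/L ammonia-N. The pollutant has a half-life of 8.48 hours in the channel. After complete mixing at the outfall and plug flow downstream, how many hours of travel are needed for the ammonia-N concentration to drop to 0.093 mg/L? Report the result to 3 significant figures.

Conservation of mass: C = (66000·0.1200 + 3400·9.970) / 69400 = 41820/69400 = 0.6026 mg/L.
Half-life 8.48 h → k = ln 2 / 8.48 = 0.08174 h⁻¹ = 1.962 d⁻¹.
0.6026·exp(−k·t) = 0.093 → t = ln(0.6026/0.093)/k = 82300 s = 22.86 h.

22.9 h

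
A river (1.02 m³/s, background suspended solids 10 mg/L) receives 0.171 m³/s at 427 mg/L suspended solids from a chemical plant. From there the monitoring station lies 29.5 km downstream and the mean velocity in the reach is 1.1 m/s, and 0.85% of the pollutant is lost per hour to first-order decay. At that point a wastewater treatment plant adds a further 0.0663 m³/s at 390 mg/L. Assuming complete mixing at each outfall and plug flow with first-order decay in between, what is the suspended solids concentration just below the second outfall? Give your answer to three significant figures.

Mass balance: C = (1.020·10.00 + 0.1710·427.0) / 1.191 = 83.22/1.191 = 69.87 mg/L; combined flow 1.191 m³/s.
Travel time t = 29.5·1000 / 1.1 = 26820 s = 7.449 h.
0.85%/h lost → k = −ln(1 − 0.0085) = 0.008536 h⁻¹.
First-order decay: C = 69.87·exp(−k·t) = 69.87·0.9384 = 65.57 mg/L.
At the second outfall, C = (1.191·65.57 + 0.06630·390.0) / (1.191 + 0.06630) = 82.67 mg/L.

82.7 mg/L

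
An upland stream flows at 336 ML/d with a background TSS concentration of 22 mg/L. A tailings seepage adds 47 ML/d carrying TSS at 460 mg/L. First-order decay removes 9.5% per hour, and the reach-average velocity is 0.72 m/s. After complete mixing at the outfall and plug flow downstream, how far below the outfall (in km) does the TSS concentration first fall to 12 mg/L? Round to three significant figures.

47.8 km

Mass balance: C = (336.0·22.00 + 47.00·460.0) / 383.0 = 29010/383.0 = 75.75 mg/L.
9.5%/h lost → k = −ln(1 − 0.095) = 0.09982 h⁻¹.
Set 75.75·exp(−k·t) = 12 → t = ln(75.75/12)/k = 66450 s = 18.46 h.
Distance = v·t = 0.72·66450 = 47840 m = 47.84 km.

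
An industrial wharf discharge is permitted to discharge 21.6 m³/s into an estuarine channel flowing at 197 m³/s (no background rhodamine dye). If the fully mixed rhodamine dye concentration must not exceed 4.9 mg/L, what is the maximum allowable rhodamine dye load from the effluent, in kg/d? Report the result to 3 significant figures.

92500 kg/d

Mass balance at the limit: 197.0·0 + 21.60·Cₑ = 218.6·4.9 → Cₑ = 49.59 mg/L.
Load = 21.60 m³/s × 49.59 g/m³ × 86 400 s/d = 92550 kg/d.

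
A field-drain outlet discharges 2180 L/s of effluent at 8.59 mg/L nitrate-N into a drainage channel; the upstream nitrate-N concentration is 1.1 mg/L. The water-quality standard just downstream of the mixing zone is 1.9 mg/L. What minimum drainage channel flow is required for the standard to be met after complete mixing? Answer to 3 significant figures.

Set C_mix = 1.9: (Q·1.100 + 2180·8.590) / (Q + 2180) = 1.9
→ Q = 2180·(8.590 − 1.9)/(1.9 − 1.100) = 18230 L/s.

18200 L/s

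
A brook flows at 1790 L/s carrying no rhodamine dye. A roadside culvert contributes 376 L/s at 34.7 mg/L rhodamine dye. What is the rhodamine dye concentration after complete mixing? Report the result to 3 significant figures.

6.02 mg/L

Conservation of mass: C = (1790·0 + 376.0·34.70) / 2166 = 13050/2166 = 6.024 mg/L.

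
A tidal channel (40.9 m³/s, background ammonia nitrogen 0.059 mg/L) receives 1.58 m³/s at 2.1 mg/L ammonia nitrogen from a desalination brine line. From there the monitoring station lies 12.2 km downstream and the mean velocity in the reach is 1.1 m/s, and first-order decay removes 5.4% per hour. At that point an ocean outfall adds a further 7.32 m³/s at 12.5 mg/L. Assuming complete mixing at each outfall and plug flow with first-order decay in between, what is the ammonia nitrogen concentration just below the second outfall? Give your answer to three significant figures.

1.93 mg/L

Mass balance: C = (40.90·0.05900 + 1.580·2.100) / 42.48 = 5.731/42.48 = 0.1349 mg/L; combined flow 42.48 m³/s.
Travel time t = 12.2·1000 / 1.1 = 11090 s = 3.081 h.
5.4%/h lost → k = −ln(1 − 0.054) = 0.05551 h⁻¹.
First-order decay: C = 0.1349·exp(−k·t) = 0.1349·0.8428 = 0.1137 mg/L.
At the second outfall, C = (42.48·0.1137 + 7.320·12.50) / (42.48 + 7.320) = 1.934 mg/L.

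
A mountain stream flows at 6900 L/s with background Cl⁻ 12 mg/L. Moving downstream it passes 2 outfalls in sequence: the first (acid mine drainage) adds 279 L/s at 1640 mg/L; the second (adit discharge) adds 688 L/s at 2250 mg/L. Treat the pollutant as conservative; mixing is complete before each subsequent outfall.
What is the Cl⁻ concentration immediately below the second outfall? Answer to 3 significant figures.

265 mg/L

Outfall 1: combined Q = 7179 L/s; C = (6900·12.00 + 279.0·1640)/7179 = 75.27 mg/L.
Outfall 2: combined Q = 7867 L/s; C = (7179·75.27 + 688.0·2250)/7867 = 265.5 mg/L.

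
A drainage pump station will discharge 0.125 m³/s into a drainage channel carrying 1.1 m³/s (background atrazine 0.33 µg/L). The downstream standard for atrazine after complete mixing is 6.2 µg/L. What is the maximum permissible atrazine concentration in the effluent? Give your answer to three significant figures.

At the limit, (Qr·Cr + Qe·Cₑ)/(Qr + Qe) = 6.2:
Cₑ = (1.225·6.2 − 1.100·0.3300) / 0.1250 = 57.86 µg/L.

57.9 µg/L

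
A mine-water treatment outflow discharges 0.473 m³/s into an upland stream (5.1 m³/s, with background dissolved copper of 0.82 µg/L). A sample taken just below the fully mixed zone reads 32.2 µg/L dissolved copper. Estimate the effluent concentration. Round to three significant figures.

371 µg/L

Mass balance: 5.100·0.8200 + 0.4730·Cₑ = 5.573·32.20
→ Cₑ = (5.573·32.20 − 5.100·0.8200) / 0.4730 = 370.5 µg/L.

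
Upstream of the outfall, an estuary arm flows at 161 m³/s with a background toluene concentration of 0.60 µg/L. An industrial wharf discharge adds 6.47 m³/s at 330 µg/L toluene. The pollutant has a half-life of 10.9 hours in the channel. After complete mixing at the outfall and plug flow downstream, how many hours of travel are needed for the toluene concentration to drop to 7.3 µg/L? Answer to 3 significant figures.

9.46 h

Conservation of mass: C = (161.0·0.6000 + 6.470·330.0) / 167.5 = 2232/167.5 = 13.33 µg/L.
Half-life 10.9 h → k = ln 2 / 10.9 = 0.06359 h⁻¹ = 1.526 d⁻¹.
13.33·exp(−k·t) = 7.3 → t = ln(13.33/7.3)/k = 34070 s = 9.464 h.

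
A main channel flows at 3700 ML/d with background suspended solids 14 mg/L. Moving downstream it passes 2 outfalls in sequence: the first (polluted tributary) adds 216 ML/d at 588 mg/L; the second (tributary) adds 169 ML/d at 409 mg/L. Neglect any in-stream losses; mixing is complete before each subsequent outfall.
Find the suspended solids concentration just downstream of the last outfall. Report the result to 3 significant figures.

60.7 mg/L

Outfall 1: combined Q = 3916 ML/d; C = (3700·14.00 + 216.0·588.0)/3916 = 45.66 mg/L.
Outfall 2: combined Q = 4085 ML/d; C = (3916·45.66 + 169.0·409.0)/4085 = 60.69 mg/L.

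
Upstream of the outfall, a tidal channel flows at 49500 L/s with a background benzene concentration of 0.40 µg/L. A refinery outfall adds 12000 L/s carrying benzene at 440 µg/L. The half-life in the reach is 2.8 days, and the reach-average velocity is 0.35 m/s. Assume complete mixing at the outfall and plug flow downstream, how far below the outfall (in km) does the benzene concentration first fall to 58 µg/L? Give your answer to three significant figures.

Mass balance: C = (49500·0.4000 + 12000·440.0) / 61500 = 5300000/61500 = 86.18 µg/L.
Half-life 2.8 d → k = ln 2 / 2.8 = 0.2476 d⁻¹.
Set 86.18·exp(−k·t) = 58 → t = ln(86.18/58)/k = 138200 s = 38.39 h.
Distance = v·t = 0.35·138200 = 48370 m = 48.37 km.

48.4 km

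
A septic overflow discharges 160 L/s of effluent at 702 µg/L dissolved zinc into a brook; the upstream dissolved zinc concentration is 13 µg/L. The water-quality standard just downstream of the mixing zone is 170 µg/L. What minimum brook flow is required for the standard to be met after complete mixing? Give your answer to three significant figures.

542 L/s

Set C_mix = 170: (Q·13.00 + 160.0·702.0) / (Q + 160.0) = 170
→ Q = 160.0·(702.0 − 170)/(170 − 13.00) = 542.2 L/s.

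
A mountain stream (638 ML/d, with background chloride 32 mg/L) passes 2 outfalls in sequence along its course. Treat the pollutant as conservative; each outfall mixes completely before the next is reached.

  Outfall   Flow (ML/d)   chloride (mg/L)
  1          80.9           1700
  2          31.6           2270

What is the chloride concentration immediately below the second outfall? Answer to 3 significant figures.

306 mg/L

Outfall 1: combined Q = 718.9 ML/d; C = (638.0·32.00 + 80.90·1700)/718.9 = 219.7 mg/L.
Outfall 2: combined Q = 750.5 ML/d; C = (718.9·219.7 + 31.60·2270)/750.5 = 306.0 mg/L.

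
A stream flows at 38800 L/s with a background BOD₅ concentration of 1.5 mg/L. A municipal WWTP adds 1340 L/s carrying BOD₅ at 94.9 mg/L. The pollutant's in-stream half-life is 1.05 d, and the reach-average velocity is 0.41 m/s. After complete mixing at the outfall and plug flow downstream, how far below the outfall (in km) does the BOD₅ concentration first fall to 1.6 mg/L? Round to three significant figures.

Conservation of mass: C = (38800·1.500 + 1340·94.90) / 40140 = 185400/40140 = 4.618 mg/L.
Half-life 1.05 d → k = ln 2 / 1.05 = 0.6601 d⁻¹.
Set 4.618·exp(−k·t) = 1.6 → t = ln(4.618/1.6)/k = 138700 s = 38.54 h.
Distance = v·t = 0.41·138700 = 56880 m = 56.88 km.

56.9 km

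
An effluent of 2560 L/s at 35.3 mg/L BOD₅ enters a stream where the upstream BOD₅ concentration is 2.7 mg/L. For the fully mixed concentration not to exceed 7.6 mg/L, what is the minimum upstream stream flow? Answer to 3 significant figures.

Set C_mix = 7.6: (Q·2.700 + 2560·35.30) / (Q + 2560) = 7.6
→ Q = 2560·(35.30 − 7.6)/(7.6 − 2.700) = 14470 L/s.

14500 L/s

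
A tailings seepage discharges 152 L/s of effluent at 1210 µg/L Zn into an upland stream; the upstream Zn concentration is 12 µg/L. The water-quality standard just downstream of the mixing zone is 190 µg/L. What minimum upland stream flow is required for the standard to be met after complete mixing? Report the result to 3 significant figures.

871 L/s

Set C_mix = 190: (Q·12.00 + 152.0·1210) / (Q + 152.0) = 190
→ Q = 152.0·(1210 − 190)/(190 − 12.00) = 871.0 L/s.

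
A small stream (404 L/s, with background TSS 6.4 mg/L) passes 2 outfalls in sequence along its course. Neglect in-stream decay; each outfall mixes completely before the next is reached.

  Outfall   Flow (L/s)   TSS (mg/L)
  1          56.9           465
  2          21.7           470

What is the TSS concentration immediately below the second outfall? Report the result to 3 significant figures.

After outfall 1: Q = 404.0 + 56.90 = 460.9 L/s; C = (404.0·6.400 + 56.90·465.0)/460.9 = 63.02 mg/L.
After outfall 2: Q = 460.9 + 21.70 = 482.6 L/s; C = (460.9·63.02 + 21.70·470.0)/482.6 = 81.32 mg/L.

81.3 mg/L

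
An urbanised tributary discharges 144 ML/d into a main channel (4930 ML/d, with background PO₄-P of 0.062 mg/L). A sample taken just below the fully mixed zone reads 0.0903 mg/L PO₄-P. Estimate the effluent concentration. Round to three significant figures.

1.06 mg/L

Mass balance: 4930·0.06200 + 144.0·Cₑ = 5074·0.09030
→ Cₑ = (5074·0.09030 − 4930·0.06200) / 144.0 = 1.059 mg/L.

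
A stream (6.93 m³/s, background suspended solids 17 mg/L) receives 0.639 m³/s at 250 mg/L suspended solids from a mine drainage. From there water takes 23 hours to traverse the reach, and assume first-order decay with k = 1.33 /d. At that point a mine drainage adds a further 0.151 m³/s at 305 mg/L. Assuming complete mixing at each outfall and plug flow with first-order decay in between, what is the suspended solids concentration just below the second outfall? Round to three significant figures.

Mixed concentration C = ΣQC/ΣQ = (6.930·17.00 + 0.6390·250.0) / 7.569 = 277.6/7.569 = 36.67 mg/L; combined flow 7.569 m³/s.
Applying C = C₀e^(−kt): 36.67 × 0.2795 = 10.25 mg/L.
Second outfall: C = (7.569·10.25 + 0.1510·305.0)/7.720 = 16.02 mg/L.

16.0 mg/L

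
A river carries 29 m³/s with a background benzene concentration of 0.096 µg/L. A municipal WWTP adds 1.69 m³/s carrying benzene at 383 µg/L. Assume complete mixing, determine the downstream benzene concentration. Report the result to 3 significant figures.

Mass balance: C = (29.00·0.09600 + 1.690·383.0) / 30.69 = 650.1/30.69 = 21.18 µg/L.

21.2 µg/L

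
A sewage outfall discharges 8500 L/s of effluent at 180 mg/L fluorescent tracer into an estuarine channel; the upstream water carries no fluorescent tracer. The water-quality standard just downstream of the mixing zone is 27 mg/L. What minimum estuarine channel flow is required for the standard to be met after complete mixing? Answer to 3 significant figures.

Set C_mix = 27: (Q·0 + 8500·180.0) / (Q + 8500) = 27
→ Q = 8500·(180.0 − 27)/(27 − 0) = 48170 L/s.

48200 L/s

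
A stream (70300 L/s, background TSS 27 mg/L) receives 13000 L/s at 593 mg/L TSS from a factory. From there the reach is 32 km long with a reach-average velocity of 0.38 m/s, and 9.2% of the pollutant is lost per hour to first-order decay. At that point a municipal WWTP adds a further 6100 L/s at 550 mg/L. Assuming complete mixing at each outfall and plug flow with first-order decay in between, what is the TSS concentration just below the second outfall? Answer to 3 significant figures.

48.8 mg/L

After mixing, C = (70300·27.00 + 13000·593.0) / 83300 = 9607000/83300 = 115.3 mg/L; combined flow 83300 L/s.
Travel time t = 32·1000 / 0.38 = 84210 s = 23.39 h.
9.2%/h lost → k = −ln(1 − 0.092) = 0.09651 h⁻¹.
After decay, C = 115.3 × e^(−kt) = 115.3 × 0.1046 = 12.06 mg/L.
Second outfall: C = (83300·12.06 + 6100·550.0)/89400 = 48.77 mg/L.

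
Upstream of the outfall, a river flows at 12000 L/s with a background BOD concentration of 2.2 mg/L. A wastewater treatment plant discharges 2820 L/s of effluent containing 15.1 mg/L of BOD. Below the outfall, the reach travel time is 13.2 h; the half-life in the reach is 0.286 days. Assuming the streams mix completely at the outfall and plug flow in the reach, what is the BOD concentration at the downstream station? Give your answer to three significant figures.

1.23 mg/L

After mixing, C = (12000·2.200 + 2820·15.10) / 14820 = 68980/14820 = 4.655 mg/L.
Half-life 0.286 d → k = ln 2 / 0.286 = 2.424 d⁻¹.
First-order decay: C = 4.655·exp(−k·t) = 4.655·0.2637 = 1.227 mg/L.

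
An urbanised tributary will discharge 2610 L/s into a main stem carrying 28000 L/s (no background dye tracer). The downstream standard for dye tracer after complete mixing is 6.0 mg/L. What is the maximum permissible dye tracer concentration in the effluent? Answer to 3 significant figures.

At the limit, (Qr·Cr + Qe·Cₑ)/(Qr + Qe) = 6.0:
Cₑ = (30610·6.0 − 28000·0) / 2610 = 70.37 mg/L.

70.4 mg/L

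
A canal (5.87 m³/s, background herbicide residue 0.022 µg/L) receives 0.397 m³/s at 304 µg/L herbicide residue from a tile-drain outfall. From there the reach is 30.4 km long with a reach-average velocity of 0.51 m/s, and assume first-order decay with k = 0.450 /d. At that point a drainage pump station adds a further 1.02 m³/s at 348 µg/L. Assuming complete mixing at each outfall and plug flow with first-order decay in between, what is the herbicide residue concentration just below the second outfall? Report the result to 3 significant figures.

Mixed concentration C = ΣQC/ΣQ = (5.870·0.02200 + 0.3970·304.0) / 6.267 = 120.8/6.267 = 19.28 µg/L; combined flow 6.267 m³/s.
Travel time t = 30.4·1000 / 0.51 = 59610 s = 16.56 h.
First-order decay: C = 19.28·exp(−k·t) = 19.28·0.7331 = 14.13 µg/L.
Second outfall: C = (6.267·14.13 + 1.020·348.0)/7.287 = 60.87 µg/L.

60.9 µg/L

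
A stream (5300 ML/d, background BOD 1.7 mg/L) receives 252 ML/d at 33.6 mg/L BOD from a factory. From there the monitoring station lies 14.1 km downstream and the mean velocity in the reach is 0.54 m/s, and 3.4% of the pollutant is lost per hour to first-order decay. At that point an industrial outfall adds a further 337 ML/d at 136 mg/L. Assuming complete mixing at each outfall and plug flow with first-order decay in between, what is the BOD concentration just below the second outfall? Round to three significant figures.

Conservation of mass: C = (5300·1.700 + 252.0·33.60) / 5552 = 17480/5552 = 3.148 mg/L; combined flow 5552 ML/d.
Travel time t = 14.1·1000 / 0.54 = 26110 s = 7.253 h.
3.4%/h lost → k = −ln(1 − 0.034) = 0.03459 h⁻¹.
After decay, C = 3.148 × e^(−kt) = 3.148 × 0.7781 = 2.449 mg/L.
Second outfall: C = (5552·2.449 + 337.0·136.0)/5889 = 10.09 mg/L.

10.1 mg/L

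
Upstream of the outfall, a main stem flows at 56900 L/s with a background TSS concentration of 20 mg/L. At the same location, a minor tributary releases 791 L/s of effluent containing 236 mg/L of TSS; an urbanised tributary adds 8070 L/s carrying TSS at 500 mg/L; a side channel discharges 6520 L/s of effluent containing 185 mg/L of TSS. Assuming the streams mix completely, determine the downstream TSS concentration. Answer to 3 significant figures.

90.8 mg/L

Conservation of mass: C = (56900·20.00 + 791.0·236.0 + 8070·500.0 + 6520·185.0) / 72280 = 6566000/72280 = 90.84 mg/L.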